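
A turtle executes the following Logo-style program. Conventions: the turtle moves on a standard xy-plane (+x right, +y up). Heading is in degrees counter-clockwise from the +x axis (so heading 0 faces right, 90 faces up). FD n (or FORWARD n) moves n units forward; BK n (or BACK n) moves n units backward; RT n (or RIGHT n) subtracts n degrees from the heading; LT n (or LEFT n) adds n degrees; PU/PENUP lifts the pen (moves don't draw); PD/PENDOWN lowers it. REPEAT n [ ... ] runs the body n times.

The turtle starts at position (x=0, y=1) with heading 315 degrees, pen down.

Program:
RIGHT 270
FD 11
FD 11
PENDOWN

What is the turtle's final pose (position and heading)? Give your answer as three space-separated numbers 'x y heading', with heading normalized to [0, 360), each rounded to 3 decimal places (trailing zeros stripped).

Answer: 15.556 16.556 45

Derivation:
Executing turtle program step by step:
Start: pos=(0,1), heading=315, pen down
RT 270: heading 315 -> 45
FD 11: (0,1) -> (7.778,8.778) [heading=45, draw]
FD 11: (7.778,8.778) -> (15.556,16.556) [heading=45, draw]
PD: pen down
Final: pos=(15.556,16.556), heading=45, 2 segment(s) drawn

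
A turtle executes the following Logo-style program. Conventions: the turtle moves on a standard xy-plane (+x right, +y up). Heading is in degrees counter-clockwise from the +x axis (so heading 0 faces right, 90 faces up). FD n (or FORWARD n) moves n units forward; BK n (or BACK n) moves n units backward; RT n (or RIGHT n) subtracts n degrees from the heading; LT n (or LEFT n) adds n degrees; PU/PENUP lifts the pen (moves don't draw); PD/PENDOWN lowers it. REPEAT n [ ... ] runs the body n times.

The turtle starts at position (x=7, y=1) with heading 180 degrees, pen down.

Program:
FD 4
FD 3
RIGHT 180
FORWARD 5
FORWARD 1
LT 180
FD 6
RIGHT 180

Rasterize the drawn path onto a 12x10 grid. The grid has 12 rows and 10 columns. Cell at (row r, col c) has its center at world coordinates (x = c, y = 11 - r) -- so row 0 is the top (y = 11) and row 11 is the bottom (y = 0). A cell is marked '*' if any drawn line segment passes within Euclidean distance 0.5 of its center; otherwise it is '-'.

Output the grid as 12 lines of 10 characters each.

Segment 0: (7,1) -> (3,1)
Segment 1: (3,1) -> (0,1)
Segment 2: (0,1) -> (5,1)
Segment 3: (5,1) -> (6,1)
Segment 4: (6,1) -> (0,1)

Answer: ----------
----------
----------
----------
----------
----------
----------
----------
----------
----------
********--
----------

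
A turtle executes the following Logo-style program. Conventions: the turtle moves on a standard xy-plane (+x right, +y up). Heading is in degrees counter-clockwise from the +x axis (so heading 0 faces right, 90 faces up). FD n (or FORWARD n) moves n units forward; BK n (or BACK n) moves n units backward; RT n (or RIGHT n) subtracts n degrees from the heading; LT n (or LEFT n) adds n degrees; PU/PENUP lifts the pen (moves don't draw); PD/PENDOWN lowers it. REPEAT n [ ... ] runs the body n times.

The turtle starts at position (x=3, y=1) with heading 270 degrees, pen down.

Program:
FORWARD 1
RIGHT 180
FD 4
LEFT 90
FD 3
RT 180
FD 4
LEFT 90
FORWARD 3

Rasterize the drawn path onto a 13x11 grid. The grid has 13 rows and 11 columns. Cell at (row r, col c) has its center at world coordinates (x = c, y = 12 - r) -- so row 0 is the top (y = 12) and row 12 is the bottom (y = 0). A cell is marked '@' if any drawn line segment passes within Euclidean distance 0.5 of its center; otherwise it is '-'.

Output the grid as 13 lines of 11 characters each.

Answer: -----------
-----------
-----------
-----------
-----------
----@------
----@------
----@------
@@@@@------
---@-------
---@-------
---@-------
---@-------

Derivation:
Segment 0: (3,1) -> (3,0)
Segment 1: (3,0) -> (3,4)
Segment 2: (3,4) -> (0,4)
Segment 3: (0,4) -> (4,4)
Segment 4: (4,4) -> (4,7)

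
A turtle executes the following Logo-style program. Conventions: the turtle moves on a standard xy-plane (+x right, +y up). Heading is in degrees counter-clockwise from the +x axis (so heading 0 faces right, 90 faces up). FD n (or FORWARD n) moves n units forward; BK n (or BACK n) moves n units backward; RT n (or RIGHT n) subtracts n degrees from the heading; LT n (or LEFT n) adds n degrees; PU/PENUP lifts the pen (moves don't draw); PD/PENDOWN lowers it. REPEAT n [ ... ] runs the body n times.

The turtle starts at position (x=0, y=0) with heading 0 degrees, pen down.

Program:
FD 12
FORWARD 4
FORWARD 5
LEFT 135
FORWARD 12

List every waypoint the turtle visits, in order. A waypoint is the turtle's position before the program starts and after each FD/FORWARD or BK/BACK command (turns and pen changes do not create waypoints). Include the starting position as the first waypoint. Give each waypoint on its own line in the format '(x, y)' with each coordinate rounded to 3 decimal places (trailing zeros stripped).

Executing turtle program step by step:
Start: pos=(0,0), heading=0, pen down
FD 12: (0,0) -> (12,0) [heading=0, draw]
FD 4: (12,0) -> (16,0) [heading=0, draw]
FD 5: (16,0) -> (21,0) [heading=0, draw]
LT 135: heading 0 -> 135
FD 12: (21,0) -> (12.515,8.485) [heading=135, draw]
Final: pos=(12.515,8.485), heading=135, 4 segment(s) drawn
Waypoints (5 total):
(0, 0)
(12, 0)
(16, 0)
(21, 0)
(12.515, 8.485)

Answer: (0, 0)
(12, 0)
(16, 0)
(21, 0)
(12.515, 8.485)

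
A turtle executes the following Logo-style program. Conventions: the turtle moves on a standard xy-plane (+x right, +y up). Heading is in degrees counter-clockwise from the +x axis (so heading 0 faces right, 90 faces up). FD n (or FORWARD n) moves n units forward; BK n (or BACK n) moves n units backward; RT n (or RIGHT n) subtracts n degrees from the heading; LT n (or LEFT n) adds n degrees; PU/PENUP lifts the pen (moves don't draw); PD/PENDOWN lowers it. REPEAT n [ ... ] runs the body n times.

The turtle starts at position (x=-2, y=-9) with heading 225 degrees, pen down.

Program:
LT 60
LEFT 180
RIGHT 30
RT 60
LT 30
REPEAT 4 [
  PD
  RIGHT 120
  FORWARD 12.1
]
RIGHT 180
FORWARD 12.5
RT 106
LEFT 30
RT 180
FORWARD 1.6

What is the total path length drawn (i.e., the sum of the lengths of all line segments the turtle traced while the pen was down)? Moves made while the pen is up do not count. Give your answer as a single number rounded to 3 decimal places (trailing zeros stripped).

Answer: 62.5

Derivation:
Executing turtle program step by step:
Start: pos=(-2,-9), heading=225, pen down
LT 60: heading 225 -> 285
LT 180: heading 285 -> 105
RT 30: heading 105 -> 75
RT 60: heading 75 -> 15
LT 30: heading 15 -> 45
REPEAT 4 [
  -- iteration 1/4 --
  PD: pen down
  RT 120: heading 45 -> 285
  FD 12.1: (-2,-9) -> (1.132,-20.688) [heading=285, draw]
  -- iteration 2/4 --
  PD: pen down
  RT 120: heading 285 -> 165
  FD 12.1: (1.132,-20.688) -> (-10.556,-17.556) [heading=165, draw]
  -- iteration 3/4 --
  PD: pen down
  RT 120: heading 165 -> 45
  FD 12.1: (-10.556,-17.556) -> (-2,-9) [heading=45, draw]
  -- iteration 4/4 --
  PD: pen down
  RT 120: heading 45 -> 285
  FD 12.1: (-2,-9) -> (1.132,-20.688) [heading=285, draw]
]
RT 180: heading 285 -> 105
FD 12.5: (1.132,-20.688) -> (-2.104,-8.614) [heading=105, draw]
RT 106: heading 105 -> 359
LT 30: heading 359 -> 29
RT 180: heading 29 -> 209
FD 1.6: (-2.104,-8.614) -> (-3.503,-9.389) [heading=209, draw]
Final: pos=(-3.503,-9.389), heading=209, 6 segment(s) drawn

Segment lengths:
  seg 1: (-2,-9) -> (1.132,-20.688), length = 12.1
  seg 2: (1.132,-20.688) -> (-10.556,-17.556), length = 12.1
  seg 3: (-10.556,-17.556) -> (-2,-9), length = 12.1
  seg 4: (-2,-9) -> (1.132,-20.688), length = 12.1
  seg 5: (1.132,-20.688) -> (-2.104,-8.614), length = 12.5
  seg 6: (-2.104,-8.614) -> (-3.503,-9.389), length = 1.6
Total = 62.5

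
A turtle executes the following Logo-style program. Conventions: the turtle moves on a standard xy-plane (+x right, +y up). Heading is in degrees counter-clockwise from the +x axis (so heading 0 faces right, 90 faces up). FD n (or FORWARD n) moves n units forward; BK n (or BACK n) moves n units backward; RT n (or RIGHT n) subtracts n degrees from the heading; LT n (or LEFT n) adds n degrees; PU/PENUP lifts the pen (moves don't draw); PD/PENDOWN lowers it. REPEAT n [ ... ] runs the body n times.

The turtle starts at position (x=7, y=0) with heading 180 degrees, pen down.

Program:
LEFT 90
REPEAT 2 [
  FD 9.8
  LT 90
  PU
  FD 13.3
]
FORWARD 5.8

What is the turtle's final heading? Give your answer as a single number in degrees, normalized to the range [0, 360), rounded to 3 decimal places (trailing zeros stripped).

Answer: 90

Derivation:
Executing turtle program step by step:
Start: pos=(7,0), heading=180, pen down
LT 90: heading 180 -> 270
REPEAT 2 [
  -- iteration 1/2 --
  FD 9.8: (7,0) -> (7,-9.8) [heading=270, draw]
  LT 90: heading 270 -> 0
  PU: pen up
  FD 13.3: (7,-9.8) -> (20.3,-9.8) [heading=0, move]
  -- iteration 2/2 --
  FD 9.8: (20.3,-9.8) -> (30.1,-9.8) [heading=0, move]
  LT 90: heading 0 -> 90
  PU: pen up
  FD 13.3: (30.1,-9.8) -> (30.1,3.5) [heading=90, move]
]
FD 5.8: (30.1,3.5) -> (30.1,9.3) [heading=90, move]
Final: pos=(30.1,9.3), heading=90, 1 segment(s) drawn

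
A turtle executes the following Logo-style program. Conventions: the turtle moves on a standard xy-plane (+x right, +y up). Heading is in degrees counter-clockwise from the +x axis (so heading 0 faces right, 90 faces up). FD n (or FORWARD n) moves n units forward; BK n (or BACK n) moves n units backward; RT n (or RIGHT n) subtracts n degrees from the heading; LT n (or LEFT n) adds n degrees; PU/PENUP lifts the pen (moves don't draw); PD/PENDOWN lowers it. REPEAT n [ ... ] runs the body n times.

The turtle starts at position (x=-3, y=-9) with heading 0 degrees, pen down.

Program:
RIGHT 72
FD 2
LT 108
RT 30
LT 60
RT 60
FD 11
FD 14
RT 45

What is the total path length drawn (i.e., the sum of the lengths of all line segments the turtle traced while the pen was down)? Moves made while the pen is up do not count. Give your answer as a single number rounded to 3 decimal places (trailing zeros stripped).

Answer: 27

Derivation:
Executing turtle program step by step:
Start: pos=(-3,-9), heading=0, pen down
RT 72: heading 0 -> 288
FD 2: (-3,-9) -> (-2.382,-10.902) [heading=288, draw]
LT 108: heading 288 -> 36
RT 30: heading 36 -> 6
LT 60: heading 6 -> 66
RT 60: heading 66 -> 6
FD 11: (-2.382,-10.902) -> (8.558,-9.752) [heading=6, draw]
FD 14: (8.558,-9.752) -> (22.481,-8.289) [heading=6, draw]
RT 45: heading 6 -> 321
Final: pos=(22.481,-8.289), heading=321, 3 segment(s) drawn

Segment lengths:
  seg 1: (-3,-9) -> (-2.382,-10.902), length = 2
  seg 2: (-2.382,-10.902) -> (8.558,-9.752), length = 11
  seg 3: (8.558,-9.752) -> (22.481,-8.289), length = 14
Total = 27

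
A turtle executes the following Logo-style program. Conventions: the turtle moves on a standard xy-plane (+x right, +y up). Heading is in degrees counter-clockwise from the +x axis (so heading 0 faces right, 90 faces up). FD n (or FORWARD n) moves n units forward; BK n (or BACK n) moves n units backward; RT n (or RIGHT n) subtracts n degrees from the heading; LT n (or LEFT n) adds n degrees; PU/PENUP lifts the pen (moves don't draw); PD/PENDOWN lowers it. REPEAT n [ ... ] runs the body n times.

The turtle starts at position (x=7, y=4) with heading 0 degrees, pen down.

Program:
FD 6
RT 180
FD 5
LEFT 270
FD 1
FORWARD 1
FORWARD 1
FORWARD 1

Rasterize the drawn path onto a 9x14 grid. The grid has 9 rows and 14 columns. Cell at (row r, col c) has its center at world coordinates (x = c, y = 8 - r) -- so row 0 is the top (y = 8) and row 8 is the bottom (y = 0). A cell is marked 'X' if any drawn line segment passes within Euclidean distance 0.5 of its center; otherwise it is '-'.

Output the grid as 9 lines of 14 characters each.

Segment 0: (7,4) -> (13,4)
Segment 1: (13,4) -> (8,4)
Segment 2: (8,4) -> (8,5)
Segment 3: (8,5) -> (8,6)
Segment 4: (8,6) -> (8,7)
Segment 5: (8,7) -> (8,8)

Answer: --------X-----
--------X-----
--------X-----
--------X-----
-------XXXXXXX
--------------
--------------
--------------
--------------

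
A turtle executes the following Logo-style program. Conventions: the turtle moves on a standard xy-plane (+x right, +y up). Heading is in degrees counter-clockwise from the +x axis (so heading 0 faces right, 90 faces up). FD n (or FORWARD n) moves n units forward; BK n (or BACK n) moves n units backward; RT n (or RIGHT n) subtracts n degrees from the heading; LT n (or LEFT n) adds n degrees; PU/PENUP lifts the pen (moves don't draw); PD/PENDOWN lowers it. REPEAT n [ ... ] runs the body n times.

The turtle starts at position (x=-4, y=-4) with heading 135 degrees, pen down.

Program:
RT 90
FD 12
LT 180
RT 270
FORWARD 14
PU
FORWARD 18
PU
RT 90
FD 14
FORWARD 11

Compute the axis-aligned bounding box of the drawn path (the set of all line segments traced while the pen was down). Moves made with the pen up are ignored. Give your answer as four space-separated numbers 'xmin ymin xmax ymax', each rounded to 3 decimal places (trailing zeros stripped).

Answer: -4 -5.414 14.385 4.485

Derivation:
Executing turtle program step by step:
Start: pos=(-4,-4), heading=135, pen down
RT 90: heading 135 -> 45
FD 12: (-4,-4) -> (4.485,4.485) [heading=45, draw]
LT 180: heading 45 -> 225
RT 270: heading 225 -> 315
FD 14: (4.485,4.485) -> (14.385,-5.414) [heading=315, draw]
PU: pen up
FD 18: (14.385,-5.414) -> (27.113,-18.142) [heading=315, move]
PU: pen up
RT 90: heading 315 -> 225
FD 14: (27.113,-18.142) -> (17.213,-28.042) [heading=225, move]
FD 11: (17.213,-28.042) -> (9.435,-35.82) [heading=225, move]
Final: pos=(9.435,-35.82), heading=225, 2 segment(s) drawn

Segment endpoints: x in {-4, 4.485, 14.385}, y in {-5.414, -4, 4.485}
xmin=-4, ymin=-5.414, xmax=14.385, ymax=4.485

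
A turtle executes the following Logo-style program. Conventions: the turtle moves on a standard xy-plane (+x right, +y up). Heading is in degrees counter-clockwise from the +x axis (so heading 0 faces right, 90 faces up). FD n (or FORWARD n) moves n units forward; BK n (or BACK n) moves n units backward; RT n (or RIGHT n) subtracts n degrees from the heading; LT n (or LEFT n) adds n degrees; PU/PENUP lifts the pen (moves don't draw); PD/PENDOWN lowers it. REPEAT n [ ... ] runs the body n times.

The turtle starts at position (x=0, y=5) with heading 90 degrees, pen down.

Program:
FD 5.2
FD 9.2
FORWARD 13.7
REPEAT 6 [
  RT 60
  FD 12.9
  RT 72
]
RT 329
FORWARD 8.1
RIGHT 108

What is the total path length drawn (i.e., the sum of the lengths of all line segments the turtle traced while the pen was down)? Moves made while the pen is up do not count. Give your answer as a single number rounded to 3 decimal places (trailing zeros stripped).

Executing turtle program step by step:
Start: pos=(0,5), heading=90, pen down
FD 5.2: (0,5) -> (0,10.2) [heading=90, draw]
FD 9.2: (0,10.2) -> (0,19.4) [heading=90, draw]
FD 13.7: (0,19.4) -> (0,33.1) [heading=90, draw]
REPEAT 6 [
  -- iteration 1/6 --
  RT 60: heading 90 -> 30
  FD 12.9: (0,33.1) -> (11.172,39.55) [heading=30, draw]
  RT 72: heading 30 -> 318
  -- iteration 2/6 --
  RT 60: heading 318 -> 258
  FD 12.9: (11.172,39.55) -> (8.49,26.932) [heading=258, draw]
  RT 72: heading 258 -> 186
  -- iteration 3/6 --
  RT 60: heading 186 -> 126
  FD 12.9: (8.49,26.932) -> (0.907,37.368) [heading=126, draw]
  RT 72: heading 126 -> 54
  -- iteration 4/6 --
  RT 60: heading 54 -> 354
  FD 12.9: (0.907,37.368) -> (13.737,36.02) [heading=354, draw]
  RT 72: heading 354 -> 282
  -- iteration 5/6 --
  RT 60: heading 282 -> 222
  FD 12.9: (13.737,36.02) -> (4.15,27.388) [heading=222, draw]
  RT 72: heading 222 -> 150
  -- iteration 6/6 --
  RT 60: heading 150 -> 90
  FD 12.9: (4.15,27.388) -> (4.15,40.288) [heading=90, draw]
  RT 72: heading 90 -> 18
]
RT 329: heading 18 -> 49
FD 8.1: (4.15,40.288) -> (9.464,46.401) [heading=49, draw]
RT 108: heading 49 -> 301
Final: pos=(9.464,46.401), heading=301, 10 segment(s) drawn

Segment lengths:
  seg 1: (0,5) -> (0,10.2), length = 5.2
  seg 2: (0,10.2) -> (0,19.4), length = 9.2
  seg 3: (0,19.4) -> (0,33.1), length = 13.7
  seg 4: (0,33.1) -> (11.172,39.55), length = 12.9
  seg 5: (11.172,39.55) -> (8.49,26.932), length = 12.9
  seg 6: (8.49,26.932) -> (0.907,37.368), length = 12.9
  seg 7: (0.907,37.368) -> (13.737,36.02), length = 12.9
  seg 8: (13.737,36.02) -> (4.15,27.388), length = 12.9
  seg 9: (4.15,27.388) -> (4.15,40.288), length = 12.9
  seg 10: (4.15,40.288) -> (9.464,46.401), length = 8.1
Total = 113.6

Answer: 113.6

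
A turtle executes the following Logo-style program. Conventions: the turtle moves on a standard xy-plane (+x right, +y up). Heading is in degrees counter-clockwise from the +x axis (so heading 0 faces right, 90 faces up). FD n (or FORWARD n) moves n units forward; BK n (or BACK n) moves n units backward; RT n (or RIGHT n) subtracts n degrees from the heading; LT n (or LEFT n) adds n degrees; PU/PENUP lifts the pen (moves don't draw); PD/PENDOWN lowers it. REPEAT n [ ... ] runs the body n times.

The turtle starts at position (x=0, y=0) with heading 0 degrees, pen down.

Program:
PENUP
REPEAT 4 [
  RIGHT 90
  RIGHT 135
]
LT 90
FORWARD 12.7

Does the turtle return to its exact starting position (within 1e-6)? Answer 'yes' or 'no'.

Executing turtle program step by step:
Start: pos=(0,0), heading=0, pen down
PU: pen up
REPEAT 4 [
  -- iteration 1/4 --
  RT 90: heading 0 -> 270
  RT 135: heading 270 -> 135
  -- iteration 2/4 --
  RT 90: heading 135 -> 45
  RT 135: heading 45 -> 270
  -- iteration 3/4 --
  RT 90: heading 270 -> 180
  RT 135: heading 180 -> 45
  -- iteration 4/4 --
  RT 90: heading 45 -> 315
  RT 135: heading 315 -> 180
]
LT 90: heading 180 -> 270
FD 12.7: (0,0) -> (0,-12.7) [heading=270, move]
Final: pos=(0,-12.7), heading=270, 0 segment(s) drawn

Start position: (0, 0)
Final position: (0, -12.7)
Distance = 12.7; >= 1e-6 -> NOT closed

Answer: no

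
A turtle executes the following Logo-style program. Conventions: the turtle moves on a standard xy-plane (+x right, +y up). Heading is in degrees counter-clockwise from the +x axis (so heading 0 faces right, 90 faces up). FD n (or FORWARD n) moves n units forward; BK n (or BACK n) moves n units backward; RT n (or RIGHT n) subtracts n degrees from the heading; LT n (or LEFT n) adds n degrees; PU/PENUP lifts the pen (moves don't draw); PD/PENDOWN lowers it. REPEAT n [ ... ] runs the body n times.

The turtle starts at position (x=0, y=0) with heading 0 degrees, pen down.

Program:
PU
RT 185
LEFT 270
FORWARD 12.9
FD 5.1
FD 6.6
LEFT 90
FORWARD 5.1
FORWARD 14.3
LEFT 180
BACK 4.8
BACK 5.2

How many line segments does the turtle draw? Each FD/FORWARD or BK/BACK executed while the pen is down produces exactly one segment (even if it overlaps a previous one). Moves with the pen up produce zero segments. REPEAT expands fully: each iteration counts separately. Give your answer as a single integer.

Answer: 0

Derivation:
Executing turtle program step by step:
Start: pos=(0,0), heading=0, pen down
PU: pen up
RT 185: heading 0 -> 175
LT 270: heading 175 -> 85
FD 12.9: (0,0) -> (1.124,12.851) [heading=85, move]
FD 5.1: (1.124,12.851) -> (1.569,17.932) [heading=85, move]
FD 6.6: (1.569,17.932) -> (2.144,24.506) [heading=85, move]
LT 90: heading 85 -> 175
FD 5.1: (2.144,24.506) -> (-2.937,24.951) [heading=175, move]
FD 14.3: (-2.937,24.951) -> (-17.182,26.197) [heading=175, move]
LT 180: heading 175 -> 355
BK 4.8: (-17.182,26.197) -> (-21.964,26.616) [heading=355, move]
BK 5.2: (-21.964,26.616) -> (-27.144,27.069) [heading=355, move]
Final: pos=(-27.144,27.069), heading=355, 0 segment(s) drawn
Segments drawn: 0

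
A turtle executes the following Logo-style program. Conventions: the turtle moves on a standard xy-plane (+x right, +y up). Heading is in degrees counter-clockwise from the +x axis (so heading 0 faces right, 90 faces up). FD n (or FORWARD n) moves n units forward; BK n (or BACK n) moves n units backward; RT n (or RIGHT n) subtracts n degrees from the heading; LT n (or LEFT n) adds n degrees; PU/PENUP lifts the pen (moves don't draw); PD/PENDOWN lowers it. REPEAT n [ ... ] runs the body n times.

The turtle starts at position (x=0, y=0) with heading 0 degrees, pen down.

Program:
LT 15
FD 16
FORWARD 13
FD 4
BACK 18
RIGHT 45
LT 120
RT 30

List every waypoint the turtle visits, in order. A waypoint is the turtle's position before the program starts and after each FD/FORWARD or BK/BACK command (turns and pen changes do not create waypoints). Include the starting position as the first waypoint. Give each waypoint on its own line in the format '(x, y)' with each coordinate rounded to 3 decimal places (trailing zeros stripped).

Answer: (0, 0)
(15.455, 4.141)
(28.012, 7.506)
(31.876, 8.541)
(14.489, 3.882)

Derivation:
Executing turtle program step by step:
Start: pos=(0,0), heading=0, pen down
LT 15: heading 0 -> 15
FD 16: (0,0) -> (15.455,4.141) [heading=15, draw]
FD 13: (15.455,4.141) -> (28.012,7.506) [heading=15, draw]
FD 4: (28.012,7.506) -> (31.876,8.541) [heading=15, draw]
BK 18: (31.876,8.541) -> (14.489,3.882) [heading=15, draw]
RT 45: heading 15 -> 330
LT 120: heading 330 -> 90
RT 30: heading 90 -> 60
Final: pos=(14.489,3.882), heading=60, 4 segment(s) drawn
Waypoints (5 total):
(0, 0)
(15.455, 4.141)
(28.012, 7.506)
(31.876, 8.541)
(14.489, 3.882)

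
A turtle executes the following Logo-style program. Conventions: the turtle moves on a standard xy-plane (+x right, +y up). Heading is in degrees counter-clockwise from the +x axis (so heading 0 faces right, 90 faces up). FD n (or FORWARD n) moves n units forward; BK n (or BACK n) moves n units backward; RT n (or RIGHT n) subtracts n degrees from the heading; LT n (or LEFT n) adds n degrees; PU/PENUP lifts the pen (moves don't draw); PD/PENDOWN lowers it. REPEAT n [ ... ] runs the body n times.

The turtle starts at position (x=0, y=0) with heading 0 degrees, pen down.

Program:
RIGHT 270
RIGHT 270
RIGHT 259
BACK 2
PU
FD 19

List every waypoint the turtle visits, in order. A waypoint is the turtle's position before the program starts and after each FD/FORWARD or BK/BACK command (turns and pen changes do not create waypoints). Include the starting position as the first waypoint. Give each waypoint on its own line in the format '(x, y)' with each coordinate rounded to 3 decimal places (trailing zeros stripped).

Executing turtle program step by step:
Start: pos=(0,0), heading=0, pen down
RT 270: heading 0 -> 90
RT 270: heading 90 -> 180
RT 259: heading 180 -> 281
BK 2: (0,0) -> (-0.382,1.963) [heading=281, draw]
PU: pen up
FD 19: (-0.382,1.963) -> (3.244,-16.688) [heading=281, move]
Final: pos=(3.244,-16.688), heading=281, 1 segment(s) drawn
Waypoints (3 total):
(0, 0)
(-0.382, 1.963)
(3.244, -16.688)

Answer: (0, 0)
(-0.382, 1.963)
(3.244, -16.688)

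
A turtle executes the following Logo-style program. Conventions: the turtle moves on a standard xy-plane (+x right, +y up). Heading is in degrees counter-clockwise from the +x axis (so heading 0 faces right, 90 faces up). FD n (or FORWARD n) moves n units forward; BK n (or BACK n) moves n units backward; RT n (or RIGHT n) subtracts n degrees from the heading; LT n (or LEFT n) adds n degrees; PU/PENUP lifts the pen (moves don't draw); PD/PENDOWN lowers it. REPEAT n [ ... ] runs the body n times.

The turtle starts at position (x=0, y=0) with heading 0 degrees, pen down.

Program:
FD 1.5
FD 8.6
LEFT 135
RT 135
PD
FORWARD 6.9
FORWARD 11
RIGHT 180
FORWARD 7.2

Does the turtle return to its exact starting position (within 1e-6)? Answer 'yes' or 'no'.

Answer: no

Derivation:
Executing turtle program step by step:
Start: pos=(0,0), heading=0, pen down
FD 1.5: (0,0) -> (1.5,0) [heading=0, draw]
FD 8.6: (1.5,0) -> (10.1,0) [heading=0, draw]
LT 135: heading 0 -> 135
RT 135: heading 135 -> 0
PD: pen down
FD 6.9: (10.1,0) -> (17,0) [heading=0, draw]
FD 11: (17,0) -> (28,0) [heading=0, draw]
RT 180: heading 0 -> 180
FD 7.2: (28,0) -> (20.8,0) [heading=180, draw]
Final: pos=(20.8,0), heading=180, 5 segment(s) drawn

Start position: (0, 0)
Final position: (20.8, 0)
Distance = 20.8; >= 1e-6 -> NOT closed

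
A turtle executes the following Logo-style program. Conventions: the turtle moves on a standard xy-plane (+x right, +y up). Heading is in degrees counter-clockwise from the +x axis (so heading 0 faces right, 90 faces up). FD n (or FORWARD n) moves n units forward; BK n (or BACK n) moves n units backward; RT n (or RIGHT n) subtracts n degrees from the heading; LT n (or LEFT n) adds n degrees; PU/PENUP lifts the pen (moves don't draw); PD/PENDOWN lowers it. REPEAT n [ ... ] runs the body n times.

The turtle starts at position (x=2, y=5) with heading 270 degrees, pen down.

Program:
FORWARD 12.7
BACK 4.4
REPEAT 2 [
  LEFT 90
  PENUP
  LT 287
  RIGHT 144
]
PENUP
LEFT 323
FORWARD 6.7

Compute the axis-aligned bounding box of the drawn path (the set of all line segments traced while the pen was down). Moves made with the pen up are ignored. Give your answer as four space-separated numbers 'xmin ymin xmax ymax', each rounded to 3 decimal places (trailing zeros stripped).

Executing turtle program step by step:
Start: pos=(2,5), heading=270, pen down
FD 12.7: (2,5) -> (2,-7.7) [heading=270, draw]
BK 4.4: (2,-7.7) -> (2,-3.3) [heading=270, draw]
REPEAT 2 [
  -- iteration 1/2 --
  LT 90: heading 270 -> 0
  PU: pen up
  LT 287: heading 0 -> 287
  RT 144: heading 287 -> 143
  -- iteration 2/2 --
  LT 90: heading 143 -> 233
  PU: pen up
  LT 287: heading 233 -> 160
  RT 144: heading 160 -> 16
]
PU: pen up
LT 323: heading 16 -> 339
FD 6.7: (2,-3.3) -> (8.255,-5.701) [heading=339, move]
Final: pos=(8.255,-5.701), heading=339, 2 segment(s) drawn

Segment endpoints: x in {2, 2, 2}, y in {-7.7, -3.3, 5}
xmin=2, ymin=-7.7, xmax=2, ymax=5

Answer: 2 -7.7 2 5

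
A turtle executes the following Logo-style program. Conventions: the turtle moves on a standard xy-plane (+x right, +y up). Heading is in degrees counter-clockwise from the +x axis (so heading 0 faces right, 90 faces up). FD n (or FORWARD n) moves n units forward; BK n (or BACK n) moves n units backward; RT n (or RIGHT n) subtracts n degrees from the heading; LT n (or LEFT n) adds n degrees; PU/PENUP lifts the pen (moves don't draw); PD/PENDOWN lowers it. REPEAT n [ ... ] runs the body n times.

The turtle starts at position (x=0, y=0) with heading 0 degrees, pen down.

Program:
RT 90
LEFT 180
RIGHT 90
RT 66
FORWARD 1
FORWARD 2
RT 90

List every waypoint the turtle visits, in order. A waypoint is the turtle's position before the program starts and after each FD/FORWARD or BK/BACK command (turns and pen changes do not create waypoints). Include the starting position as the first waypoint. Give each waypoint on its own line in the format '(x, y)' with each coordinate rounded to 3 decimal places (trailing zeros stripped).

Answer: (0, 0)
(0.407, -0.914)
(1.22, -2.741)

Derivation:
Executing turtle program step by step:
Start: pos=(0,0), heading=0, pen down
RT 90: heading 0 -> 270
LT 180: heading 270 -> 90
RT 90: heading 90 -> 0
RT 66: heading 0 -> 294
FD 1: (0,0) -> (0.407,-0.914) [heading=294, draw]
FD 2: (0.407,-0.914) -> (1.22,-2.741) [heading=294, draw]
RT 90: heading 294 -> 204
Final: pos=(1.22,-2.741), heading=204, 2 segment(s) drawn
Waypoints (3 total):
(0, 0)
(0.407, -0.914)
(1.22, -2.741)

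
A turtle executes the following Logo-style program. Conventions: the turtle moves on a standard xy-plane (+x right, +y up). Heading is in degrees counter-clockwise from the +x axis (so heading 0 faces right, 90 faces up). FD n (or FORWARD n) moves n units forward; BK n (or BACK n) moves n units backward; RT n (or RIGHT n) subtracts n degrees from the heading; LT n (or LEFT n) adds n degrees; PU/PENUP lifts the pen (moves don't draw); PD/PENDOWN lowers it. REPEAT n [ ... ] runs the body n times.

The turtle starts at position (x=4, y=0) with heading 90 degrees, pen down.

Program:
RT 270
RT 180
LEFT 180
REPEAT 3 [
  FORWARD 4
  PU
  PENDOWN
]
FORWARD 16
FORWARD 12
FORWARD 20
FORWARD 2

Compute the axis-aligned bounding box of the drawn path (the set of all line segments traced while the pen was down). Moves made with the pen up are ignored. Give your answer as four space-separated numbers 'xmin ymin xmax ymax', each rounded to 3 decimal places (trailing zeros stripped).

Answer: -58 0 4 0

Derivation:
Executing turtle program step by step:
Start: pos=(4,0), heading=90, pen down
RT 270: heading 90 -> 180
RT 180: heading 180 -> 0
LT 180: heading 0 -> 180
REPEAT 3 [
  -- iteration 1/3 --
  FD 4: (4,0) -> (0,0) [heading=180, draw]
  PU: pen up
  PD: pen down
  -- iteration 2/3 --
  FD 4: (0,0) -> (-4,0) [heading=180, draw]
  PU: pen up
  PD: pen down
  -- iteration 3/3 --
  FD 4: (-4,0) -> (-8,0) [heading=180, draw]
  PU: pen up
  PD: pen down
]
FD 16: (-8,0) -> (-24,0) [heading=180, draw]
FD 12: (-24,0) -> (-36,0) [heading=180, draw]
FD 20: (-36,0) -> (-56,0) [heading=180, draw]
FD 2: (-56,0) -> (-58,0) [heading=180, draw]
Final: pos=(-58,0), heading=180, 7 segment(s) drawn

Segment endpoints: x in {-58, -56, -36, -24, -8, -4, 0, 4}, y in {0, 0, 0, 0, 0, 0, 0, 0}
xmin=-58, ymin=0, xmax=4, ymax=0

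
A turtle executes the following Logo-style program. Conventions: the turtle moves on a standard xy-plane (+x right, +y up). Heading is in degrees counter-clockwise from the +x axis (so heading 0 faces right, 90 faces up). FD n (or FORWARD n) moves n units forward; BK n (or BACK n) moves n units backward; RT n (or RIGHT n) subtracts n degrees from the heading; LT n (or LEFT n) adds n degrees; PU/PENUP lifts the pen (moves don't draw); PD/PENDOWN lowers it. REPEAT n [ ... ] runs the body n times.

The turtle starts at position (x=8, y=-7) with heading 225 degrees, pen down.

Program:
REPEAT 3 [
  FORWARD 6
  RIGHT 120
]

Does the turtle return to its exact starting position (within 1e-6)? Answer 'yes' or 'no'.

Executing turtle program step by step:
Start: pos=(8,-7), heading=225, pen down
REPEAT 3 [
  -- iteration 1/3 --
  FD 6: (8,-7) -> (3.757,-11.243) [heading=225, draw]
  RT 120: heading 225 -> 105
  -- iteration 2/3 --
  FD 6: (3.757,-11.243) -> (2.204,-5.447) [heading=105, draw]
  RT 120: heading 105 -> 345
  -- iteration 3/3 --
  FD 6: (2.204,-5.447) -> (8,-7) [heading=345, draw]
  RT 120: heading 345 -> 225
]
Final: pos=(8,-7), heading=225, 3 segment(s) drawn

Start position: (8, -7)
Final position: (8, -7)
Distance = 0; < 1e-6 -> CLOSED

Answer: yes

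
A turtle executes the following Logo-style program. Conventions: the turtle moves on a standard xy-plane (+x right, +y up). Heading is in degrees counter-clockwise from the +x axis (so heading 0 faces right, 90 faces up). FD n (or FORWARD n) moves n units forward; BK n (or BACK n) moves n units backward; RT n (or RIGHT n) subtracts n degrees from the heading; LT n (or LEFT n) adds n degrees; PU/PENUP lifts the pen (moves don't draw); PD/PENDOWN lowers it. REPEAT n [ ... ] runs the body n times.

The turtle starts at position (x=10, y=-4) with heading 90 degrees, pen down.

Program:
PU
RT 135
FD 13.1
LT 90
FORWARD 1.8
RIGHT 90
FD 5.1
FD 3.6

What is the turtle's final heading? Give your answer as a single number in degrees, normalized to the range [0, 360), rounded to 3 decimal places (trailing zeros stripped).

Answer: 315

Derivation:
Executing turtle program step by step:
Start: pos=(10,-4), heading=90, pen down
PU: pen up
RT 135: heading 90 -> 315
FD 13.1: (10,-4) -> (19.263,-13.263) [heading=315, move]
LT 90: heading 315 -> 45
FD 1.8: (19.263,-13.263) -> (20.536,-11.99) [heading=45, move]
RT 90: heading 45 -> 315
FD 5.1: (20.536,-11.99) -> (24.142,-15.597) [heading=315, move]
FD 3.6: (24.142,-15.597) -> (26.688,-18.142) [heading=315, move]
Final: pos=(26.688,-18.142), heading=315, 0 segment(s) drawn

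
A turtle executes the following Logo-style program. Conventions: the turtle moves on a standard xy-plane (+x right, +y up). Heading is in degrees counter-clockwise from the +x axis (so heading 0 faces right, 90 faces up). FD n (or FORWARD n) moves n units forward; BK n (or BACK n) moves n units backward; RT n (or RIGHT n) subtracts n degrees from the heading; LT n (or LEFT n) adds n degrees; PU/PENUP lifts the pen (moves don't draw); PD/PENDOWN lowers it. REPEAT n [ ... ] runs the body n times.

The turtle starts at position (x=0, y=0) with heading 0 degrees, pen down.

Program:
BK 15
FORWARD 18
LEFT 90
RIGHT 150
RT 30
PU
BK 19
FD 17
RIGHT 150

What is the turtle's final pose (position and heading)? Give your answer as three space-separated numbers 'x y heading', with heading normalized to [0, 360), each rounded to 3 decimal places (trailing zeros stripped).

Answer: 3 2 120

Derivation:
Executing turtle program step by step:
Start: pos=(0,0), heading=0, pen down
BK 15: (0,0) -> (-15,0) [heading=0, draw]
FD 18: (-15,0) -> (3,0) [heading=0, draw]
LT 90: heading 0 -> 90
RT 150: heading 90 -> 300
RT 30: heading 300 -> 270
PU: pen up
BK 19: (3,0) -> (3,19) [heading=270, move]
FD 17: (3,19) -> (3,2) [heading=270, move]
RT 150: heading 270 -> 120
Final: pos=(3,2), heading=120, 2 segment(s) drawn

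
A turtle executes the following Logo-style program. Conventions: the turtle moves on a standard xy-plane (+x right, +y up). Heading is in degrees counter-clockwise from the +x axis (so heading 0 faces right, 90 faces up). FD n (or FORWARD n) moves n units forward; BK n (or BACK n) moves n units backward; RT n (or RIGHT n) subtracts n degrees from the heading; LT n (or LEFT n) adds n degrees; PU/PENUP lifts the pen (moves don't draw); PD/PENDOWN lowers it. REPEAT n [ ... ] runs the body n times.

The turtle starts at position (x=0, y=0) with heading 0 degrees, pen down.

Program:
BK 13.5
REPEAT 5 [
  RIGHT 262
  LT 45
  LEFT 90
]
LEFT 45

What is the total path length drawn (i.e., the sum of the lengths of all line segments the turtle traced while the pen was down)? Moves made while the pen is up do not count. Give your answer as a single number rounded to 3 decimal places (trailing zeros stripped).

Answer: 13.5

Derivation:
Executing turtle program step by step:
Start: pos=(0,0), heading=0, pen down
BK 13.5: (0,0) -> (-13.5,0) [heading=0, draw]
REPEAT 5 [
  -- iteration 1/5 --
  RT 262: heading 0 -> 98
  LT 45: heading 98 -> 143
  LT 90: heading 143 -> 233
  -- iteration 2/5 --
  RT 262: heading 233 -> 331
  LT 45: heading 331 -> 16
  LT 90: heading 16 -> 106
  -- iteration 3/5 --
  RT 262: heading 106 -> 204
  LT 45: heading 204 -> 249
  LT 90: heading 249 -> 339
  -- iteration 4/5 --
  RT 262: heading 339 -> 77
  LT 45: heading 77 -> 122
  LT 90: heading 122 -> 212
  -- iteration 5/5 --
  RT 262: heading 212 -> 310
  LT 45: heading 310 -> 355
  LT 90: heading 355 -> 85
]
LT 45: heading 85 -> 130
Final: pos=(-13.5,0), heading=130, 1 segment(s) drawn

Segment lengths:
  seg 1: (0,0) -> (-13.5,0), length = 13.5
Total = 13.5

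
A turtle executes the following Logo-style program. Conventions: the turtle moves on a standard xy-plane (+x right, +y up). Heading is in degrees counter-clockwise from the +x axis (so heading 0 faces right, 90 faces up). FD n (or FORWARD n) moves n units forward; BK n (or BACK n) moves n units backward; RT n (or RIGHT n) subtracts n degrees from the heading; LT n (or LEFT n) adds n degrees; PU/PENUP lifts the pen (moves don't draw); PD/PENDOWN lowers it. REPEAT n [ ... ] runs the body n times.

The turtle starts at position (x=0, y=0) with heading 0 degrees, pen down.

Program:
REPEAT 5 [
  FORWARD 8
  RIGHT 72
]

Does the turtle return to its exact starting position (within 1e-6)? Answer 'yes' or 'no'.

Executing turtle program step by step:
Start: pos=(0,0), heading=0, pen down
REPEAT 5 [
  -- iteration 1/5 --
  FD 8: (0,0) -> (8,0) [heading=0, draw]
  RT 72: heading 0 -> 288
  -- iteration 2/5 --
  FD 8: (8,0) -> (10.472,-7.608) [heading=288, draw]
  RT 72: heading 288 -> 216
  -- iteration 3/5 --
  FD 8: (10.472,-7.608) -> (4,-12.311) [heading=216, draw]
  RT 72: heading 216 -> 144
  -- iteration 4/5 --
  FD 8: (4,-12.311) -> (-2.472,-7.608) [heading=144, draw]
  RT 72: heading 144 -> 72
  -- iteration 5/5 --
  FD 8: (-2.472,-7.608) -> (0,0) [heading=72, draw]
  RT 72: heading 72 -> 0
]
Final: pos=(0,0), heading=0, 5 segment(s) drawn

Start position: (0, 0)
Final position: (0, 0)
Distance = 0; < 1e-6 -> CLOSED

Answer: yes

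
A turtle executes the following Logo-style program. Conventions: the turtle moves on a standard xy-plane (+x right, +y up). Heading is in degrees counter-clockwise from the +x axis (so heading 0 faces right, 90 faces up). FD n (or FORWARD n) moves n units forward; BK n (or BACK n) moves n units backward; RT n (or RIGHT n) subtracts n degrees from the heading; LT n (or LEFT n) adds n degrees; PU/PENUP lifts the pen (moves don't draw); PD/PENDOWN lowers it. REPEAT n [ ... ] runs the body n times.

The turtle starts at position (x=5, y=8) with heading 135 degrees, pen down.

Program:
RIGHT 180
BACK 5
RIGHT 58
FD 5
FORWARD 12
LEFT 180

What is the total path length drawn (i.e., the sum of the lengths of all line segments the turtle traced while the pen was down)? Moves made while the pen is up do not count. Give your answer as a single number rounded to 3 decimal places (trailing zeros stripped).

Executing turtle program step by step:
Start: pos=(5,8), heading=135, pen down
RT 180: heading 135 -> 315
BK 5: (5,8) -> (1.464,11.536) [heading=315, draw]
RT 58: heading 315 -> 257
FD 5: (1.464,11.536) -> (0.34,6.664) [heading=257, draw]
FD 12: (0.34,6.664) -> (-2.36,-5.029) [heading=257, draw]
LT 180: heading 257 -> 77
Final: pos=(-2.36,-5.029), heading=77, 3 segment(s) drawn

Segment lengths:
  seg 1: (5,8) -> (1.464,11.536), length = 5
  seg 2: (1.464,11.536) -> (0.34,6.664), length = 5
  seg 3: (0.34,6.664) -> (-2.36,-5.029), length = 12
Total = 22

Answer: 22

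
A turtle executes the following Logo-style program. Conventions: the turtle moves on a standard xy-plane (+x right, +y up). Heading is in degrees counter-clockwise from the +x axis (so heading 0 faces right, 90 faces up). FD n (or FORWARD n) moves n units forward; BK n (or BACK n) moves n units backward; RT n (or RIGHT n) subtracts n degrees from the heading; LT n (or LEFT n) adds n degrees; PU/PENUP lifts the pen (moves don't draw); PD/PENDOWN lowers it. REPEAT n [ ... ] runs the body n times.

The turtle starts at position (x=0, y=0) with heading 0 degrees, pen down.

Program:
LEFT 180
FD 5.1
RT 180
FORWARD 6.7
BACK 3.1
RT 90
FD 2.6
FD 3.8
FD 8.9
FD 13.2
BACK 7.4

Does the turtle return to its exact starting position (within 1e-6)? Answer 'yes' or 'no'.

Executing turtle program step by step:
Start: pos=(0,0), heading=0, pen down
LT 180: heading 0 -> 180
FD 5.1: (0,0) -> (-5.1,0) [heading=180, draw]
RT 180: heading 180 -> 0
FD 6.7: (-5.1,0) -> (1.6,0) [heading=0, draw]
BK 3.1: (1.6,0) -> (-1.5,0) [heading=0, draw]
RT 90: heading 0 -> 270
FD 2.6: (-1.5,0) -> (-1.5,-2.6) [heading=270, draw]
FD 3.8: (-1.5,-2.6) -> (-1.5,-6.4) [heading=270, draw]
FD 8.9: (-1.5,-6.4) -> (-1.5,-15.3) [heading=270, draw]
FD 13.2: (-1.5,-15.3) -> (-1.5,-28.5) [heading=270, draw]
BK 7.4: (-1.5,-28.5) -> (-1.5,-21.1) [heading=270, draw]
Final: pos=(-1.5,-21.1), heading=270, 8 segment(s) drawn

Start position: (0, 0)
Final position: (-1.5, -21.1)
Distance = 21.153; >= 1e-6 -> NOT closed

Answer: no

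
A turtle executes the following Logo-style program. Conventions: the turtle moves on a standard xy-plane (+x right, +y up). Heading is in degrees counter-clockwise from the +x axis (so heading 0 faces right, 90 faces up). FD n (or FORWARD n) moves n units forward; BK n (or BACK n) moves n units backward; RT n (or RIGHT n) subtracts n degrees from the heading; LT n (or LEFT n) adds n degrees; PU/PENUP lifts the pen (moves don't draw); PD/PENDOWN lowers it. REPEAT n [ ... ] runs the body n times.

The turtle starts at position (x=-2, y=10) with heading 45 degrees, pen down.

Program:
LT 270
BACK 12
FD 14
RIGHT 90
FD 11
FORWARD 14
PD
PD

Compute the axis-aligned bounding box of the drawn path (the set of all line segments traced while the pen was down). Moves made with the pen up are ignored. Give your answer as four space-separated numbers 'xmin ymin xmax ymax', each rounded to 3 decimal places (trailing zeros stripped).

Answer: -18.263 -9.092 -0.586 18.485

Derivation:
Executing turtle program step by step:
Start: pos=(-2,10), heading=45, pen down
LT 270: heading 45 -> 315
BK 12: (-2,10) -> (-10.485,18.485) [heading=315, draw]
FD 14: (-10.485,18.485) -> (-0.586,8.586) [heading=315, draw]
RT 90: heading 315 -> 225
FD 11: (-0.586,8.586) -> (-8.364,0.808) [heading=225, draw]
FD 14: (-8.364,0.808) -> (-18.263,-9.092) [heading=225, draw]
PD: pen down
PD: pen down
Final: pos=(-18.263,-9.092), heading=225, 4 segment(s) drawn

Segment endpoints: x in {-18.263, -10.485, -8.364, -2, -0.586}, y in {-9.092, 0.808, 8.586, 10, 18.485}
xmin=-18.263, ymin=-9.092, xmax=-0.586, ymax=18.485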